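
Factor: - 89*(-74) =2^1 * 37^1 * 89^1= 6586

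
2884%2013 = 871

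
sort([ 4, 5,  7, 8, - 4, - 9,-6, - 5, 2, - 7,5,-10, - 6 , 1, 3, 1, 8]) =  [ - 10, - 9, - 7 ,  -  6,  -  6, - 5, - 4, 1, 1, 2,3,4,5,5, 7 , 8, 8]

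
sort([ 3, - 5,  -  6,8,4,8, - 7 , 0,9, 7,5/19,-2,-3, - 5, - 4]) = [- 7,  -  6, - 5, - 5, - 4, - 3,- 2,0,5/19, 3, 4, 7, 8,8,9 ] 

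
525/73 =525/73 = 7.19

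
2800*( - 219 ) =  - 613200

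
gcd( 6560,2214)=82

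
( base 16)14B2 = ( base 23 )a08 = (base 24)94i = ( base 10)5298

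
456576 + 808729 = 1265305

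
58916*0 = 0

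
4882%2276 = 330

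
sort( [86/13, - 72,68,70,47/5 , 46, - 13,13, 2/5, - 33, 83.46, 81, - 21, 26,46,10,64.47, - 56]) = [ - 72, - 56,-33, - 21, - 13,2/5,86/13, 47/5, 10,13,26,46 , 46, 64.47,68,70,  81,83.46 ] 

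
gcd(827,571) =1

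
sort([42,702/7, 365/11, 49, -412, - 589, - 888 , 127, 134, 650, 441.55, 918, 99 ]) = [  -  888  , - 589, - 412, 365/11, 42, 49,  99, 702/7, 127,134,441.55, 650, 918 ]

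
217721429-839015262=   -  621293833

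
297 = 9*33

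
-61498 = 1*( - 61498 )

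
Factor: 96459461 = 7^1*3299^1*4177^1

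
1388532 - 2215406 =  - 826874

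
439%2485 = 439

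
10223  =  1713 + 8510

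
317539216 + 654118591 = 971657807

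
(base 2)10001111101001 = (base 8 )21751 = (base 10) 9193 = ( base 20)12jd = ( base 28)bk9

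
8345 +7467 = 15812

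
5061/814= 5061/814 = 6.22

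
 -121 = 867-988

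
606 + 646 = 1252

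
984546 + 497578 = 1482124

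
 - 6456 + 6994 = 538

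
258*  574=148092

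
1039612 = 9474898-8435286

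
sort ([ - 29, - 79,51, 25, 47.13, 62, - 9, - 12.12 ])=[ - 79, - 29, - 12.12, - 9 , 25,  47.13,51,62]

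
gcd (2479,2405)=37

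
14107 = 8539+5568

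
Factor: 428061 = 3^1*97^1*1471^1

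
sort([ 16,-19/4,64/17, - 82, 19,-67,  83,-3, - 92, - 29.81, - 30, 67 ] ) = [ - 92, - 82, - 67, - 30, - 29.81, - 19/4, - 3, 64/17, 16, 19, 67,83]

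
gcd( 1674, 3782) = 62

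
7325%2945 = 1435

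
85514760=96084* 890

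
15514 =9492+6022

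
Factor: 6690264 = 2^3 * 3^1*7^2 * 5689^1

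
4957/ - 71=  - 70 + 13/71=- 69.82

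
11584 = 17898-6314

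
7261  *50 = 363050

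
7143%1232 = 983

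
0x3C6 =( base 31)105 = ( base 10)966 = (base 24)1g6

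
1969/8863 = 1969/8863 = 0.22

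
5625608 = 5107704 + 517904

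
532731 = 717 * 743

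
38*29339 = 1114882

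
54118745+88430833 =142549578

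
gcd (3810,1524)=762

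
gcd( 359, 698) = 1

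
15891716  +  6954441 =22846157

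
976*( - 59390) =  - 57964640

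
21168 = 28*756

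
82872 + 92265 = 175137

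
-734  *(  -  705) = 517470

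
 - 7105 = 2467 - 9572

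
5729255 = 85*67403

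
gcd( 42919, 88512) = 1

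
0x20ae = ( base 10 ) 8366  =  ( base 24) ece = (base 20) 10i6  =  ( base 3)102110212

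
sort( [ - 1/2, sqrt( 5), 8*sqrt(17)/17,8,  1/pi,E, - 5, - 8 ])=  [  -  8, - 5 , - 1/2,1/pi, 8*sqrt(17) /17, sqrt( 5), E,8] 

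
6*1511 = 9066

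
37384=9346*4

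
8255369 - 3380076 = 4875293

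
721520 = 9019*80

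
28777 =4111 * 7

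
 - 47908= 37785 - 85693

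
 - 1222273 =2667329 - 3889602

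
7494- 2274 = 5220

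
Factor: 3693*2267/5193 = 2790677/1731 = 3^( - 1 )* 577^( - 1)*1231^1*2267^1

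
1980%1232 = 748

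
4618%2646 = 1972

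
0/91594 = 0 = 0.00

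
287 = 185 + 102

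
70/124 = 35/62=0.56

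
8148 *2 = 16296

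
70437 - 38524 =31913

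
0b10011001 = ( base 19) 81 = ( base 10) 153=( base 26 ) 5N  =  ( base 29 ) 58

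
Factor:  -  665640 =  - 2^3*3^2*5^1*43^2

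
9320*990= 9226800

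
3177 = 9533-6356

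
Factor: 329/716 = 2^( - 2 )*7^1*47^1*179^(-1 ) 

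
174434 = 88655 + 85779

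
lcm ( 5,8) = 40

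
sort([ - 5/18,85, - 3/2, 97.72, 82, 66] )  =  [ - 3/2, - 5/18,66, 82, 85,97.72]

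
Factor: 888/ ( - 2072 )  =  -3/7 = - 3^1*7^( - 1) 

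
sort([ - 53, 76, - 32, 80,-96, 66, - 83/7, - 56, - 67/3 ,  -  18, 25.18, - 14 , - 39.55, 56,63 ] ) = [ - 96,  -  56, - 53, - 39.55, -32, - 67/3, - 18, - 14, - 83/7, 25.18,56, 63,66,76,80]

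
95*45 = 4275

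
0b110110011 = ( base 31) e1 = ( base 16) 1B3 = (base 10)435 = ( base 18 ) 163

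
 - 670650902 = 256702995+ - 927353897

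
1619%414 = 377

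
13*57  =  741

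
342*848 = 290016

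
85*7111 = 604435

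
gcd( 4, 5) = 1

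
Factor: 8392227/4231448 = 2^( -3 )*3^1*13^ (  -  1) *23^ (-1) * 29^( - 1) * 31^1*61^( - 1)*90239^1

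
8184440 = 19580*418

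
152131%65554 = 21023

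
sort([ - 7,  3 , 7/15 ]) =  [ - 7, 7/15, 3] 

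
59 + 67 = 126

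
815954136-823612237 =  - 7658101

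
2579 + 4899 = 7478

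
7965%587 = 334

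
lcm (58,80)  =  2320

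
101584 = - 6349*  (-16)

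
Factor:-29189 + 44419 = 2^1*5^1 * 1523^1=   15230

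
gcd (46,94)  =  2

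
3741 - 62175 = - 58434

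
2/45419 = 2/45419 =0.00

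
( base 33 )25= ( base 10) 71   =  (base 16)47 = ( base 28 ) 2f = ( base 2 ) 1000111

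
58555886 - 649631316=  - 591075430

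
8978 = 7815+1163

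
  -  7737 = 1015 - 8752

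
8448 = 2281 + 6167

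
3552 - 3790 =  - 238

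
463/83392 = 463/83392 = 0.01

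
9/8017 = 9/8017 = 0.00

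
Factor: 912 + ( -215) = 17^1*41^1  =  697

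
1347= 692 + 655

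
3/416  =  3/416 = 0.01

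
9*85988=773892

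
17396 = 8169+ 9227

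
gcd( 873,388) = 97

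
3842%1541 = 760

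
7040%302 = 94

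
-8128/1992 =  - 5 + 229/249 = - 4.08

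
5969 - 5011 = 958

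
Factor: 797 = 797^1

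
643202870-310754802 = 332448068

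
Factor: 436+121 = 557 = 557^1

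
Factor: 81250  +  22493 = 103743 = 3^2*11527^1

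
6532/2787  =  2+ 958/2787 = 2.34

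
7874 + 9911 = 17785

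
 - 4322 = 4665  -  8987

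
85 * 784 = 66640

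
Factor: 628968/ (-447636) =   -  2^1*7^( - 1 )*73^( - 1)*359^1 =- 718/511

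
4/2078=2/1039 = 0.00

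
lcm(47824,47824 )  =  47824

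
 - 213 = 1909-2122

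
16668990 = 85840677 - 69171687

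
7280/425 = 17 + 11/85  =  17.13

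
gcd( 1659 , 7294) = 7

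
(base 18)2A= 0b101110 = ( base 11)42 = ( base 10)46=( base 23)20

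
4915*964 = 4738060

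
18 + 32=50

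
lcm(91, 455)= 455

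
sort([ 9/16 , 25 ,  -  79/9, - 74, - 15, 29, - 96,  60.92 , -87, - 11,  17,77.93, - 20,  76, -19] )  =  [ - 96, - 87, - 74, - 20,-19, - 15,-11, - 79/9 , 9/16 , 17 , 25, 29, 60.92, 76, 77.93 ]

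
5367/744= 7+53/248 = 7.21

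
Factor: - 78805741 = - 7^1*2111^1*5333^1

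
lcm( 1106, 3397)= 47558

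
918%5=3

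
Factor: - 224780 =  - 2^2*5^1*11239^1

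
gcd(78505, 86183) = 1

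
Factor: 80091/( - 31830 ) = -2^( - 1 )*3^1*5^ ( - 1) * 11^1 * 809^1*1061^( - 1)=- 26697/10610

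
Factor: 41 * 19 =19^1 * 41^1 = 779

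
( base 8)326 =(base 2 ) 11010110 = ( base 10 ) 214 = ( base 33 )6G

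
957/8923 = 957/8923  =  0.11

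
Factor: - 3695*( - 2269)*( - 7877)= -5^1*739^1*2269^1*7877^1 = - 66040413535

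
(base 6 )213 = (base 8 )121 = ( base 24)39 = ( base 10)81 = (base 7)144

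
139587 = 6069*23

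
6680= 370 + 6310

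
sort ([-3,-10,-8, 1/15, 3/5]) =[- 10, - 8,  -  3,1/15, 3/5]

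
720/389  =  720/389 = 1.85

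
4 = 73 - 69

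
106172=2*53086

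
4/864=1/216 = 0.00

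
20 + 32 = 52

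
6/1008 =1/168 =0.01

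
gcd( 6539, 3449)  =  1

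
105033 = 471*223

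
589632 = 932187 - 342555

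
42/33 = 14/11 = 1.27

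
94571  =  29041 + 65530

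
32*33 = 1056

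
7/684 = 7/684=0.01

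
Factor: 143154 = 2^1*3^3*11^1*241^1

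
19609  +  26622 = 46231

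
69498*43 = 2988414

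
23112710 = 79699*290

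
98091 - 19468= 78623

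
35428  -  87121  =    -  51693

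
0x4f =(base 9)87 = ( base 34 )2B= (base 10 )79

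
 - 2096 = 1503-3599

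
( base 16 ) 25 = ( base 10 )37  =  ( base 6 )101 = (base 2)100101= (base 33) 14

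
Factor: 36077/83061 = 3^( - 2)* 11^( - 1)*43^1 = 43/99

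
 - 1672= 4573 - 6245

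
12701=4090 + 8611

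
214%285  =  214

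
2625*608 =1596000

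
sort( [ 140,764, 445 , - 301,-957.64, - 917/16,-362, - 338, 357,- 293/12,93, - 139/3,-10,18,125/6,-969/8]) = [- 957.64,-362, - 338,-301, - 969/8,-917/16, - 139/3 , -293/12,-10,18,125/6,93,140, 357, 445, 764 ]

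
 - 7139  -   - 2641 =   -  4498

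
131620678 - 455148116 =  - 323527438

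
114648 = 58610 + 56038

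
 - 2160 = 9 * ( - 240 ) 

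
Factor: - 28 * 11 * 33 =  - 2^2*3^1*7^1*11^2 = - 10164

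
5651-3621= 2030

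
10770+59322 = 70092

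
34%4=2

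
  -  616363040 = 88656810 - 705019850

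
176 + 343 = 519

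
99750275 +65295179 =165045454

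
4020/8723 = 4020/8723= 0.46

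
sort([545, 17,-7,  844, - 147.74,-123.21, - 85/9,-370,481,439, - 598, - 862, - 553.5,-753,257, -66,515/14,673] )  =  [ - 862,-753, - 598,-553.5,-370, - 147.74, - 123.21,- 66, - 85/9,-7, 17 , 515/14,257,  439, 481,545,673,844]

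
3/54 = 1/18 = 0.06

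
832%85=67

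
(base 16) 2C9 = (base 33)LK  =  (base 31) N0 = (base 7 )2036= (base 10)713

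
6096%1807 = 675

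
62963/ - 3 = - 20988 + 1/3 = - 20987.67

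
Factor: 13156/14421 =52/57 = 2^2* 3^ ( - 1)*13^1* 19^( - 1) 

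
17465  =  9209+8256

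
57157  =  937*61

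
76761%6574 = 4447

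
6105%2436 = 1233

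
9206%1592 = 1246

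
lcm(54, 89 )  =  4806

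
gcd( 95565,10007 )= 1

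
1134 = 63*18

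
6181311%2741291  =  698729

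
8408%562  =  540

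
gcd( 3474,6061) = 1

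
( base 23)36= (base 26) 2N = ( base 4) 1023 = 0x4B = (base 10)75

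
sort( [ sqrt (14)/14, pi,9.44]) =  [sqrt(14)/14,  pi , 9.44 ]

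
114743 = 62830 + 51913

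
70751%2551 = 1874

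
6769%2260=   2249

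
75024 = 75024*1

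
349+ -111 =238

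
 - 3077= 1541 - 4618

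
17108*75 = 1283100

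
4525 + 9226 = 13751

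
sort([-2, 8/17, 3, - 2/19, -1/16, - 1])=[-2,-1,-2/19, - 1/16 , 8/17, 3 ] 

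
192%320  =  192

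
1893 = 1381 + 512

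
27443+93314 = 120757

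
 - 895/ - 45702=895/45702  =  0.02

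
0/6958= 0= 0.00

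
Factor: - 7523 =-7523^1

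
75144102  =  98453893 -23309791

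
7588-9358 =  - 1770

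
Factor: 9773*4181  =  40860913  =  29^1*37^1*113^1* 337^1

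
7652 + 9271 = 16923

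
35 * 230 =8050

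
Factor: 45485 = 5^1*11^1*827^1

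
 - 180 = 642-822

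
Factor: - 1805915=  - 5^1*361183^1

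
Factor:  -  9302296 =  - 2^3*409^1*2843^1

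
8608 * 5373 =46250784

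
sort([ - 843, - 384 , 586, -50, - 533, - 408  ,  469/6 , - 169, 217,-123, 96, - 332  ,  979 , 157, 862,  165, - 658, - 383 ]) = [ - 843, - 658, - 533 , - 408, - 384, - 383, - 332, - 169,-123,-50,469/6,96 , 157 , 165, 217, 586,  862,979 ]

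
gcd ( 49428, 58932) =36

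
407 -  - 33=440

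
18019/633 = 18019/633 = 28.47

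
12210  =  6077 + 6133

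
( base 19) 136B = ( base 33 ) 7DF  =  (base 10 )8067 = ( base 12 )4803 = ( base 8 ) 17603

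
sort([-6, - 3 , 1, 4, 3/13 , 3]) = [ - 6,-3,3/13,  1, 3 , 4] 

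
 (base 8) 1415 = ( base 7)2164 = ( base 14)3db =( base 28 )rp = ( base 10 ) 781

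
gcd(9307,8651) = 41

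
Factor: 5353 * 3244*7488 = 130030108416  =  2^8*3^2*13^1 * 53^1 * 101^1 * 811^1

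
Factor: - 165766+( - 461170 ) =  - 626936 = -2^3*78367^1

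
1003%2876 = 1003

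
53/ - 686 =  - 1+ 633/686 = - 0.08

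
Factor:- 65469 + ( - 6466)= - 5^1*14387^1 = - 71935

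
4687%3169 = 1518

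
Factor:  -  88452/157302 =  -546/971 = - 2^1*3^1*7^1*13^1*971^( - 1)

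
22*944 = 20768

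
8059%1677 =1351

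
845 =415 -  - 430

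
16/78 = 8/39= 0.21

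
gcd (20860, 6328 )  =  28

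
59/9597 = 59/9597  =  0.01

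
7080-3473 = 3607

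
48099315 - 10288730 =37810585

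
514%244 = 26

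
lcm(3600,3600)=3600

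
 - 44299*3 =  - 132897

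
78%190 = 78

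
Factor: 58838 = 2^1*13^1*31^1*73^1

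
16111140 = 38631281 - 22520141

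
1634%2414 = 1634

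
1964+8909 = 10873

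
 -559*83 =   -  46397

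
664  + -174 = 490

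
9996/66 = 151+5/11 = 151.45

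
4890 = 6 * 815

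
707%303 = 101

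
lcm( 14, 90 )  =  630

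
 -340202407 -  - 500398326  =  160195919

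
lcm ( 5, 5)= 5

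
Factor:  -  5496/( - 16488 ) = 1/3 = 3^( - 1)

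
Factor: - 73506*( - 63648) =2^6*3^3*13^1*17^1*12251^1 = 4678509888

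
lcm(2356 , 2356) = 2356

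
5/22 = 5/22 = 0.23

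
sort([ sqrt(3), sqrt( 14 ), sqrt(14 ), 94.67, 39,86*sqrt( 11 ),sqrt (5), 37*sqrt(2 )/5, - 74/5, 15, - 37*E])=[  -  37*E,-74/5, sqrt(3 ), sqrt( 5 ), sqrt (14),sqrt( 14), 37 *sqrt(2 )/5, 15,  39, 94.67, 86*sqrt( 11)]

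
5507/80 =68 + 67/80 = 68.84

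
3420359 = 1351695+2068664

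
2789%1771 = 1018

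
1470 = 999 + 471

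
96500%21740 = 9540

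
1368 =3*456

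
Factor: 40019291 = 13^1  *  443^1 * 6949^1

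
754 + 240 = 994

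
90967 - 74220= 16747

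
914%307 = 300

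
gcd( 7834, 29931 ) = 1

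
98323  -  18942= 79381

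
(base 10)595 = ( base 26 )MN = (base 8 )1123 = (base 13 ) 36a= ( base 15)29A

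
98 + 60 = 158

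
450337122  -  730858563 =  - 280521441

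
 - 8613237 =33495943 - 42109180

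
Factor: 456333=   3^1 * 152111^1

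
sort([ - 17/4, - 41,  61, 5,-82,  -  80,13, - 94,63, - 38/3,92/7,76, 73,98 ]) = [- 94, -82, - 80, - 41 , - 38/3, - 17/4, 5, 13,92/7, 61,  63,73, 76,  98 ]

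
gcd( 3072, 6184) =8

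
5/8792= 5/8792 = 0.00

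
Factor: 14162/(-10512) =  - 97/72 = - 2^(-3)*3^( - 2 ) * 97^1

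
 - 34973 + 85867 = 50894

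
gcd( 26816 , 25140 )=1676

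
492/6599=492/6599 = 0.07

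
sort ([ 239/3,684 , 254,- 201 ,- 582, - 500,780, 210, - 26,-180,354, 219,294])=[ - 582, - 500, - 201,- 180 , - 26, 239/3 , 210, 219, 254,294, 354,684, 780 ]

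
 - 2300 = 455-2755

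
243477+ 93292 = 336769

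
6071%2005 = 56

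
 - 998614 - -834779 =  - 163835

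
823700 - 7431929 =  - 6608229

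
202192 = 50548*4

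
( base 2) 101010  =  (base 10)42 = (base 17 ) 28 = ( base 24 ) 1i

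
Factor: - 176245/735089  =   - 5^1 *41^( - 1)*101^1*349^1*17929^ ( - 1)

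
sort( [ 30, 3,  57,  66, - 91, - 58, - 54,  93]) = [-91,-58,- 54, 3, 30,57,66, 93]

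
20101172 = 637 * 31556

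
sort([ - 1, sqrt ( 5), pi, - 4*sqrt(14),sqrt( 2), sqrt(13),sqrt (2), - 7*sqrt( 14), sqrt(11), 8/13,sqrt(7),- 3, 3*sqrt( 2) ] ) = [ - 7*sqrt( 14), - 4*sqrt( 14), - 3, - 1, 8/13, sqrt( 2), sqrt( 2),sqrt(5) , sqrt(7), pi, sqrt( 11 ), sqrt(13 ),  3*sqrt(2)]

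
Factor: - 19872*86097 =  - 1710919584 = - 2^5*3^4 * 11^1*23^1*2609^1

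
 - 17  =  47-64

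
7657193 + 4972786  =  12629979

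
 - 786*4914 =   -  3862404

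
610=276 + 334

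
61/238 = 61/238  =  0.26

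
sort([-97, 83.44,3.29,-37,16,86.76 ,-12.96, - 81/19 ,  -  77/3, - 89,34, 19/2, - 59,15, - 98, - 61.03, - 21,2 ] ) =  [ - 98, - 97 , -89,-61.03,-59,-37,-77/3,-21, - 12.96,  -  81/19,2,3.29,19/2 , 15,16,34, 83.44,86.76]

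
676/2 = 338 = 338.00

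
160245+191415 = 351660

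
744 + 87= 831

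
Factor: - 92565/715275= - 5^( - 1)*11^1*17^(-1) = - 11/85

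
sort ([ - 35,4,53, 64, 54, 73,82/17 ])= [ - 35, 4,82/17, 53,54 , 64, 73 ] 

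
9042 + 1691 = 10733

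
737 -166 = 571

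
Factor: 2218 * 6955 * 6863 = 2^1*5^1*13^1 * 107^1*1109^1*6863^1 = 105869941970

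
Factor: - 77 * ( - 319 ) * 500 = 2^2*5^3 * 7^1*11^2*29^1 = 12281500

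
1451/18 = 80 + 11/18 = 80.61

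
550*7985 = 4391750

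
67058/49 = 1368 + 26/49 = 1368.53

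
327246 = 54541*6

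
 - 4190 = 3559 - 7749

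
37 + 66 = 103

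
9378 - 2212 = 7166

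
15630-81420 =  - 65790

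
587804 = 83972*7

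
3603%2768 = 835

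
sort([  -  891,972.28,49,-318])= [ - 891,  -  318,49,972.28 ] 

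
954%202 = 146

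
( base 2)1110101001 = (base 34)RJ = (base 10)937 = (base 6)4201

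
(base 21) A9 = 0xdb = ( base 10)219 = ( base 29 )7g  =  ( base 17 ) CF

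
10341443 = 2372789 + 7968654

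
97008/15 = 6467 + 1/5 = 6467.20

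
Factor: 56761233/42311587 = 3^1*449^1*42139^1*42311587^ ( - 1)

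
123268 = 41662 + 81606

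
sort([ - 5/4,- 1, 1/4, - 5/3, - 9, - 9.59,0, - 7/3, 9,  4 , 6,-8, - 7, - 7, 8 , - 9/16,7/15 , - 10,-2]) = [-10, - 9.59, - 9, - 8, - 7, - 7, - 7/3, - 2, - 5/3,-5/4, - 1, -9/16 , 0,1/4 , 7/15, 4, 6,8, 9]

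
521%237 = 47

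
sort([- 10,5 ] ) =[ - 10,5] 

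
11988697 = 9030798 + 2957899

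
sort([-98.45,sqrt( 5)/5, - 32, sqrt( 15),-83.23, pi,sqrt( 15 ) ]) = [-98.45 ,-83.23, - 32,sqrt (5)/5, pi,sqrt(15 ), sqrt( 15 )] 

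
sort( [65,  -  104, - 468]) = [-468, - 104,65] 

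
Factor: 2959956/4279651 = 2^2*3^3* 27407^1*4279651^( - 1)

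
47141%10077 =6833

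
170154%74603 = 20948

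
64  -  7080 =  - 7016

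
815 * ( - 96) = -78240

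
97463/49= 97463/49 = 1989.04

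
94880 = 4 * 23720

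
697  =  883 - 186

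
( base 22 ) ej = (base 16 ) 147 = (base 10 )327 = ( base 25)d2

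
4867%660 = 247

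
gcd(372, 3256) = 4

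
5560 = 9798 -4238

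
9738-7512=2226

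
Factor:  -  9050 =-2^1*5^2*181^1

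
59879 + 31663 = 91542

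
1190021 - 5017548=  - 3827527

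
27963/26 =2151/2   =  1075.50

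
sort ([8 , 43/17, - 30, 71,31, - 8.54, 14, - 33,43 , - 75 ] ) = [ - 75, - 33, - 30, - 8.54, 43/17, 8, 14,31, 43, 71]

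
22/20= 11/10   =  1.10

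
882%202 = 74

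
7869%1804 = 653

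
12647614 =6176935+6470679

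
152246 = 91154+61092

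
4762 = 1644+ 3118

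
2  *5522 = 11044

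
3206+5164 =8370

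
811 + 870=1681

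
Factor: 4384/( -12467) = -32/91 = - 2^5*7^(  -  1 )*13^(-1)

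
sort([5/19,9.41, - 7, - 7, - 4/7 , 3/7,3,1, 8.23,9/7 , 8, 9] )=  [ -7, - 7, - 4/7,5/19, 3/7, 1,9/7,3, 8,8.23, 9,9.41] 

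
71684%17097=3296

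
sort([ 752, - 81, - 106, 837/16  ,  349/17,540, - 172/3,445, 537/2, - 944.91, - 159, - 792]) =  [ - 944.91, - 792, - 159, - 106, - 81, - 172/3,349/17,837/16,537/2,445,  540,752 ]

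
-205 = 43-248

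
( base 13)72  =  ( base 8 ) 135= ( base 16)5d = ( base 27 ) 3c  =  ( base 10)93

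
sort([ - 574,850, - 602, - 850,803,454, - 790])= [ - 850, - 790, - 602, - 574 , 454, 803,850] 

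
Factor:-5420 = -2^2*5^1 * 271^1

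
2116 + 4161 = 6277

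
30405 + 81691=112096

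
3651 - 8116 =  - 4465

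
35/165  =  7/33 = 0.21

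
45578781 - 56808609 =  - 11229828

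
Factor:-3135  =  -3^1*5^1*11^1 * 19^1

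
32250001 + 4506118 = 36756119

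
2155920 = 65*33168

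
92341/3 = 92341/3  =  30780.33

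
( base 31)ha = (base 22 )129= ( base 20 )16h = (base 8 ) 1031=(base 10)537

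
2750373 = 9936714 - 7186341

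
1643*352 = 578336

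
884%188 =132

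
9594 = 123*78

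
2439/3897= 271/433 = 0.63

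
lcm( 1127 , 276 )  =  13524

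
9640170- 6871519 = 2768651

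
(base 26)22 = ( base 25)24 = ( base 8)66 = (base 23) 28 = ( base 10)54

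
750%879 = 750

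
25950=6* 4325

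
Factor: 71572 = 2^2*29^1*617^1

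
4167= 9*463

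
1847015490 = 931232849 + 915782641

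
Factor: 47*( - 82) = - 3854 = - 2^1 * 41^1*47^1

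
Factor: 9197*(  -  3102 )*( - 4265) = 121676585910  =  2^1 * 3^1*5^1 * 11^1*17^1 *47^1 * 541^1 * 853^1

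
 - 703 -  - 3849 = 3146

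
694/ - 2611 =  - 694/2611=- 0.27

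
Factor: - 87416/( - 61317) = 2^3*3^( - 4) * 7^2*223^1* 757^(-1) 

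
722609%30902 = 11863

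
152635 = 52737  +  99898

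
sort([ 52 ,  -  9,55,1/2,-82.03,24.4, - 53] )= [ - 82.03, - 53,-9,1/2, 24.4,52,55] 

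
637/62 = 637/62=10.27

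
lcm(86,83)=7138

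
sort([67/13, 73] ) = [ 67/13, 73 ]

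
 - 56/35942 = - 28/17971 = - 0.00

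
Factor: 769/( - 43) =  - 43^( - 1)*769^1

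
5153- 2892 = 2261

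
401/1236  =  401/1236  =  0.32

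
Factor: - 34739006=-2^1*167^1*104009^1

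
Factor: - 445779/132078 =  - 2^( - 1) * 3^1*22013^( - 1) * 49531^1 = -  148593/44026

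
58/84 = 29/42 = 0.69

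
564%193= 178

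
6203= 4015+2188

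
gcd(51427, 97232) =1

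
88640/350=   8864/35 = 253.26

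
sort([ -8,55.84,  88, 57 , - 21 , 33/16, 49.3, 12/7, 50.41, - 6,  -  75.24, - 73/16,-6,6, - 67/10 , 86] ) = [ - 75.24, - 21,-8, - 67/10,-6, - 6, - 73/16,  12/7, 33/16, 6,49.3,50.41,55.84, 57, 86,88]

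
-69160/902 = -34580/451 = - 76.67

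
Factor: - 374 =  - 2^1*11^1*17^1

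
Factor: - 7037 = - 31^1*227^1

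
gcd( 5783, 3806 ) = 1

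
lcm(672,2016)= 2016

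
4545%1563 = 1419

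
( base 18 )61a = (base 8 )3664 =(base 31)21j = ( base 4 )132310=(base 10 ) 1972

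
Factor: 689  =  13^1*53^1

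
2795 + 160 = 2955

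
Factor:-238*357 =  - 2^1*3^1*7^2*17^2 = - 84966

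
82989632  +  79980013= 162969645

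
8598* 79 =679242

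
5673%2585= 503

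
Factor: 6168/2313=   2^3*3^( - 1 ) = 8/3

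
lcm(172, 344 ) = 344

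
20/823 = 20/823 =0.02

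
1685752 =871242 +814510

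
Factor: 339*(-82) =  - 2^1*3^1*41^1*113^1 = - 27798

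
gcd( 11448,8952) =24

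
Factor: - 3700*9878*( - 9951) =2^3 * 3^1 *5^2 * 11^1 * 31^1*37^1*107^1 * 449^1 = 363695118600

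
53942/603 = 53942/603 = 89.46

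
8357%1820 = 1077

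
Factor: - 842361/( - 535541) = 3^1*13^1*79^( - 1 )*6779^(-1 )*21599^1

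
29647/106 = 29647/106 = 279.69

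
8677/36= 8677/36 = 241.03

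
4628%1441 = 305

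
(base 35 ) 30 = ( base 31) 3C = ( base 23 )4D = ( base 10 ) 105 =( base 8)151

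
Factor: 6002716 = 2^2 * 31^1*48409^1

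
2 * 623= 1246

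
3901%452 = 285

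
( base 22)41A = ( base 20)4I8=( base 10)1968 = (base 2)11110110000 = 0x7b0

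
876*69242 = 60655992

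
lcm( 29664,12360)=148320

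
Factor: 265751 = 293^1*907^1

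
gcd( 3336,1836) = 12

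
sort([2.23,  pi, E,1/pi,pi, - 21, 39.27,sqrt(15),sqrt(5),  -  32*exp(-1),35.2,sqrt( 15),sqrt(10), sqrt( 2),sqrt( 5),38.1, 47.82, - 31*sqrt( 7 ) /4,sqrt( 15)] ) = [-21,-31*sqrt( 7) /4, - 32*exp (-1 ), 1/pi,sqrt( 2) , 2.23,sqrt( 5), sqrt(5 ),E, pi, pi,sqrt(10 ), sqrt( 15 ), sqrt( 15 ),sqrt( 15 ) , 35.2,38.1,39.27,47.82 ] 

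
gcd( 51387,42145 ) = 1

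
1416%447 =75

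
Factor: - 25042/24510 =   -  659/645 = - 3^( - 1 )*5^( - 1 )*43^(  -  1)*659^1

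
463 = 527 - 64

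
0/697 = 0 = 0.00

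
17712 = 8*2214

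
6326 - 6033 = 293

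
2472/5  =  494+2/5  =  494.40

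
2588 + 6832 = 9420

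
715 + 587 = 1302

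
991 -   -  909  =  1900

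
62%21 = 20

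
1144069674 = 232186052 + 911883622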